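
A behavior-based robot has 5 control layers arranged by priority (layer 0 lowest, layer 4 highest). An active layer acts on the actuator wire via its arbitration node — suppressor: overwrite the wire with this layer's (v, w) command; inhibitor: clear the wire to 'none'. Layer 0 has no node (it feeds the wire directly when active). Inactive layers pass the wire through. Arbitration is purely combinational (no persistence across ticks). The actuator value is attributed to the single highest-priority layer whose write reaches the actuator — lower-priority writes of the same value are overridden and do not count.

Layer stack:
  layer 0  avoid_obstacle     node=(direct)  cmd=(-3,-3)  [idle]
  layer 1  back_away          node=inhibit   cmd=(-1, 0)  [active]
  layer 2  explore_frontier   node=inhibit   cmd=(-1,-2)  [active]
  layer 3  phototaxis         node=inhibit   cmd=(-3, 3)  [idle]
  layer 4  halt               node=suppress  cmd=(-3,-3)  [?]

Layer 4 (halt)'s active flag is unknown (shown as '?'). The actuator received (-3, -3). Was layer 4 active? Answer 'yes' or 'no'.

If layer 4 is active=yes:
  actuator would be (-3, -3)
If layer 4 is active=no:
  actuator would be none
Observed (-3, -3), so layer 4 was active.

yes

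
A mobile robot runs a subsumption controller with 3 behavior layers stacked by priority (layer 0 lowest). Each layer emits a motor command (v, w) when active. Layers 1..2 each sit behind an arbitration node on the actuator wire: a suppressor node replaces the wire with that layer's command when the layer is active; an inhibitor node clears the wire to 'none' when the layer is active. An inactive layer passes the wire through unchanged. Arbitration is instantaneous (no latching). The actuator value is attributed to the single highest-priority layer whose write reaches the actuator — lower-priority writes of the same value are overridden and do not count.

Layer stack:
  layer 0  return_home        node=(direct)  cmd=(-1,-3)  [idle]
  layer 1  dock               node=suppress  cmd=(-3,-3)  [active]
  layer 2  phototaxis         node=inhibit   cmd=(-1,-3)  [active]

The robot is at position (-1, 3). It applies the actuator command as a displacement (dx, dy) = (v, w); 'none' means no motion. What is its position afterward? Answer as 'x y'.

-1 3

[0] return_home off; wire := none
[1] dock on (suppress); wire := (-3, -3)
[2] phototaxis on (inhibit); wire := none
output none
position: (-1, 3) + none = (-1, 3)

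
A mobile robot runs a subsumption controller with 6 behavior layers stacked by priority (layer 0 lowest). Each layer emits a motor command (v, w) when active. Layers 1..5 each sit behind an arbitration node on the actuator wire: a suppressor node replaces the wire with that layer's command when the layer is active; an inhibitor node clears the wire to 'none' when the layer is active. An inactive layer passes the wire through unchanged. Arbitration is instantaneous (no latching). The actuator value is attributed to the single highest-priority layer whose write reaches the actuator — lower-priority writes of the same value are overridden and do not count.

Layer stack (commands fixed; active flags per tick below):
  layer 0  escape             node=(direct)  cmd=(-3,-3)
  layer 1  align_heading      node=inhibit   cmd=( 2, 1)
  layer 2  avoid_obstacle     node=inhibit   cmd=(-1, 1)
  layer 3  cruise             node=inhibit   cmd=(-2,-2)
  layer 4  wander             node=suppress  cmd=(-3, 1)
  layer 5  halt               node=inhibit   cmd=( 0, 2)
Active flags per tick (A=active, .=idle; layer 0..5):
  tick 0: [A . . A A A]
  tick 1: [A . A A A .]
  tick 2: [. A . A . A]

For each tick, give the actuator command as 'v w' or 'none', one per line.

none
-3 1
none

tick 0:
  [0] escape on; wire := (-3, -3)
  [1] align_heading off; pass (-3, -3)
  [2] avoid_obstacle off; pass (-3, -3)
  [3] cruise on (inhibit); wire := none
  [4] wander on (suppress); wire := (-3, 1)
  [5] halt on (inhibit); wire := none
  output none
tick 1:
  [0] escape on; wire := (-3, -3)
  [1] align_heading off; pass (-3, -3)
  [2] avoid_obstacle on (inhibit); wire := none
  [3] cruise on (inhibit); wire := none
  [4] wander on (suppress); wire := (-3, 1)
  [5] halt off; pass (-3, 1)
  output (-3, 1)
tick 2:
  [0] escape off; wire := none
  [1] align_heading on (inhibit); wire := none
  [2] avoid_obstacle off; pass none
  [3] cruise on (inhibit); wire := none
  [4] wander off; pass none
  [5] halt on (inhibit); wire := none
  output none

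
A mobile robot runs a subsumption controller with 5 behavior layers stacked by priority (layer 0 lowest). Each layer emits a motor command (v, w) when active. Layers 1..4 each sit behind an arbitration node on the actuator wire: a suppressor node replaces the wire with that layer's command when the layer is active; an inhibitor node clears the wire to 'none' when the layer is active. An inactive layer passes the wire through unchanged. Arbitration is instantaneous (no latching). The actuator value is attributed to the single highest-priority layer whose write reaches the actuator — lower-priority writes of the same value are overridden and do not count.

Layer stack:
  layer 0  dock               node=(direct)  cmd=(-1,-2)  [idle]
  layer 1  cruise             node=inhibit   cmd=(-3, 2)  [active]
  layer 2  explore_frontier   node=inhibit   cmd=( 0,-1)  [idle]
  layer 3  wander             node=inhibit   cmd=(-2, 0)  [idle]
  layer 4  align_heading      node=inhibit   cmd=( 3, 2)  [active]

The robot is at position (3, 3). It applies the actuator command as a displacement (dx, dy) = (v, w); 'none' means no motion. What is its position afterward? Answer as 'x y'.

L0 dock: idle → wire = none
L1 cruise: active, inhibitor → wire = none
L2 explore_frontier: idle → wire stays none
L3 wander: idle → wire stays none
L4 align_heading: active, inhibitor → wire = none
actuator = none
position: (3, 3) + none = (3, 3)

3 3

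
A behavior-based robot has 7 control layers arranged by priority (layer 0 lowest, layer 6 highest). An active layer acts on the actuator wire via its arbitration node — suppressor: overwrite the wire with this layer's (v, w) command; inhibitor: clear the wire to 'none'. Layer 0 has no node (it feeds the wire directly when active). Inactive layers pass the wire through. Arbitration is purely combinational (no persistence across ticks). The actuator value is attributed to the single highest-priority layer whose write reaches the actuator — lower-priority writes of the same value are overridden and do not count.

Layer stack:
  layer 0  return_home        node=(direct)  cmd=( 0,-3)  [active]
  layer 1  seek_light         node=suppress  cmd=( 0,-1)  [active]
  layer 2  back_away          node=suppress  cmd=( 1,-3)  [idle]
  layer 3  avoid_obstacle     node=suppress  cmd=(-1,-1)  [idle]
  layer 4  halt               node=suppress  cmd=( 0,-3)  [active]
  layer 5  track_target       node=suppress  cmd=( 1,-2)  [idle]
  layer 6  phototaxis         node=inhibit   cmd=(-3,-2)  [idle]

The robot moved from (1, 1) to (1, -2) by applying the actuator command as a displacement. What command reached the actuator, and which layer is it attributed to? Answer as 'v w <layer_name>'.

0 -3 halt

displacement = (1, -2) − (1, 1) = (0, -3)
layer 0 (return_home) active — direct: (0, -3)
layer 1 (seek_light) active — suppresses: (0, -1)
layer 2 (back_away) idle — unchanged: (0, -1)
layer 3 (avoid_obstacle) idle — unchanged: (0, -1)
layer 4 (halt) active — suppresses: (0, -3)
layer 5 (track_target) idle — unchanged: (0, -3)
layer 6 (phototaxis) idle — unchanged: (0, -3)
→ actuator (0, -3) — from layer 4 (halt)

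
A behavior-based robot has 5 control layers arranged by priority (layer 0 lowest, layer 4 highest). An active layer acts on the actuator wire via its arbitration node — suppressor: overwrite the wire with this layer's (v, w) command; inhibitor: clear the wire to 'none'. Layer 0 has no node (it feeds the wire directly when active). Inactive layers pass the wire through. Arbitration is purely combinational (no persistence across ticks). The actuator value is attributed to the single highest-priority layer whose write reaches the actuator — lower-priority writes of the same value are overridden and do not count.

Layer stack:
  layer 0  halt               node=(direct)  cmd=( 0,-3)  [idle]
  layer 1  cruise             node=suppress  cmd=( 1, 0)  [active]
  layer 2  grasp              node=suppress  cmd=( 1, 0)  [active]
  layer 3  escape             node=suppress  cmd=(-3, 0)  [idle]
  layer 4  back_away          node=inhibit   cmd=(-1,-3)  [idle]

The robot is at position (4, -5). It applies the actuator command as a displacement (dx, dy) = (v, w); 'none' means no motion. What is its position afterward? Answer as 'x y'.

5 -5

layer 0 (halt) idle — none
layer 1 (cruise) active — suppresses: (1, 0)
layer 2 (grasp) active — suppresses: (1, 0)
layer 3 (escape) idle — unchanged: (1, 0)
layer 4 (back_away) idle — unchanged: (1, 0)
→ actuator (1, 0)
position: (4, -5) + (1, 0) = (5, -5)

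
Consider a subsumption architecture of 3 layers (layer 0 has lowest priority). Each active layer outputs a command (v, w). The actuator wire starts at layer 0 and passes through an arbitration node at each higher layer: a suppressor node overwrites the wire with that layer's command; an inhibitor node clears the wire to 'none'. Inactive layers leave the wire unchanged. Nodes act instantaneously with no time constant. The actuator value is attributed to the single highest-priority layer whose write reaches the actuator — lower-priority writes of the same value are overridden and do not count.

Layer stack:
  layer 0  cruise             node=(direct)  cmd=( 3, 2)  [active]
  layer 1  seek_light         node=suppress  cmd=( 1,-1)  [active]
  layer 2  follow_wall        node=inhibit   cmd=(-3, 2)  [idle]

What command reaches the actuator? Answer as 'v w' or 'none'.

1 -1

layer 0 (cruise) active — direct: (3, 2)
layer 1 (seek_light) active — suppresses: (1, -1)
layer 2 (follow_wall) idle — unchanged: (1, -1)
→ actuator (1, -1)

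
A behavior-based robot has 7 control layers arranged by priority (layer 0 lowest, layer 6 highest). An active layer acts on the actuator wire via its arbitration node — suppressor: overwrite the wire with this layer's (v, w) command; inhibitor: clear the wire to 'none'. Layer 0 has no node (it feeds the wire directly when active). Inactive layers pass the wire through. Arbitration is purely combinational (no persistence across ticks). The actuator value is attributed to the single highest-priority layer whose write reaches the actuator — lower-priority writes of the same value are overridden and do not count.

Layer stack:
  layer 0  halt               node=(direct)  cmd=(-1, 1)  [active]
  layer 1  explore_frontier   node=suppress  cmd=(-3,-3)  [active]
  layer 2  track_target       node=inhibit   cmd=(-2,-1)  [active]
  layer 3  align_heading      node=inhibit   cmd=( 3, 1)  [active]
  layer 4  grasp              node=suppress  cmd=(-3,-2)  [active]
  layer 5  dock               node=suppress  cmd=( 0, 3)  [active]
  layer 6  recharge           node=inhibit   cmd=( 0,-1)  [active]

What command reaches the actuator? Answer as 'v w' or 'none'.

none

[0] halt on; wire := (-1, 1)
[1] explore_frontier on (suppress); wire := (-3, -3)
[2] track_target on (inhibit); wire := none
[3] align_heading on (inhibit); wire := none
[4] grasp on (suppress); wire := (-3, -2)
[5] dock on (suppress); wire := (0, 3)
[6] recharge on (inhibit); wire := none
output none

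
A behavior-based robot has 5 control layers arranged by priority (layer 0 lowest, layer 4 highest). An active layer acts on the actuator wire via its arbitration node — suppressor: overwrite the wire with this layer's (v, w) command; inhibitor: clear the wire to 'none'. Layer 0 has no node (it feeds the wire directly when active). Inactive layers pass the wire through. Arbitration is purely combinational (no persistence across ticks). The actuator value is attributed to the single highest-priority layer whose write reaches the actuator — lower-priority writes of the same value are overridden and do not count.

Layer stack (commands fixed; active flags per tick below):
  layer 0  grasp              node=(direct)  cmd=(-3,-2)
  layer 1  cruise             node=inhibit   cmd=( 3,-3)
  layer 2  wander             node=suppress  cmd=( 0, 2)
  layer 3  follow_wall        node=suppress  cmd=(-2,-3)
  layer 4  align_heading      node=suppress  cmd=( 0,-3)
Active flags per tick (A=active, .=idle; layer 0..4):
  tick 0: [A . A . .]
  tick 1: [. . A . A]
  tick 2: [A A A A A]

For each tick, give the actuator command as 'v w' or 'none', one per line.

0 2
0 -3
0 -3

tick 0:
  L0 grasp: active, feeds wire = (-3, -2)
  L1 cruise: idle → wire stays (-3, -2)
  L2 wander: active, suppressor → wire = (0, 2)
  L3 follow_wall: idle → wire stays (0, 2)
  L4 align_heading: idle → wire stays (0, 2)
  actuator = (0, 2)
tick 1:
  L0 grasp: idle → wire = none
  L1 cruise: idle → wire stays none
  L2 wander: active, suppressor → wire = (0, 2)
  L3 follow_wall: idle → wire stays (0, 2)
  L4 align_heading: active, suppressor → wire = (0, -3)
  actuator = (0, -3)
tick 2:
  L0 grasp: active, feeds wire = (-3, -2)
  L1 cruise: active, inhibitor → wire = none
  L2 wander: active, suppressor → wire = (0, 2)
  L3 follow_wall: active, suppressor → wire = (-2, -3)
  L4 align_heading: active, suppressor → wire = (0, -3)
  actuator = (0, -3)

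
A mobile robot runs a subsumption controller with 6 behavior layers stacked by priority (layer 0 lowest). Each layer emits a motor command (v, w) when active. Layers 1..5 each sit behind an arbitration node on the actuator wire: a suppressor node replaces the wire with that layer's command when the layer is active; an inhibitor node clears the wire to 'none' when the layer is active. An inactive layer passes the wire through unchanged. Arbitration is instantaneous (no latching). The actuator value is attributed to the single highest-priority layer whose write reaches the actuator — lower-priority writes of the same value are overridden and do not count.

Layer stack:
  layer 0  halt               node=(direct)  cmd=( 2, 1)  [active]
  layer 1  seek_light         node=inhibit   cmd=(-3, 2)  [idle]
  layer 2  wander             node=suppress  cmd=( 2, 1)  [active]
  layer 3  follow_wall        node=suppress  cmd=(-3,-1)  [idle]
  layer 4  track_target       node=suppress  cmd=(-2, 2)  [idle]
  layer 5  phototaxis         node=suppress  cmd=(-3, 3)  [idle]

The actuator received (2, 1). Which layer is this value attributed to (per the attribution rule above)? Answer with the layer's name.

wander

L0 halt: active, feeds wire = (2, 1)
L1 seek_light: idle → wire stays (2, 1)
L2 wander: active, suppressor → wire = (2, 1)
L3 follow_wall: idle → wire stays (2, 1)
L4 track_target: idle → wire stays (2, 1)
L5 phototaxis: idle → wire stays (2, 1)
actuator = (2, 1)
last writer: layer 2 = wander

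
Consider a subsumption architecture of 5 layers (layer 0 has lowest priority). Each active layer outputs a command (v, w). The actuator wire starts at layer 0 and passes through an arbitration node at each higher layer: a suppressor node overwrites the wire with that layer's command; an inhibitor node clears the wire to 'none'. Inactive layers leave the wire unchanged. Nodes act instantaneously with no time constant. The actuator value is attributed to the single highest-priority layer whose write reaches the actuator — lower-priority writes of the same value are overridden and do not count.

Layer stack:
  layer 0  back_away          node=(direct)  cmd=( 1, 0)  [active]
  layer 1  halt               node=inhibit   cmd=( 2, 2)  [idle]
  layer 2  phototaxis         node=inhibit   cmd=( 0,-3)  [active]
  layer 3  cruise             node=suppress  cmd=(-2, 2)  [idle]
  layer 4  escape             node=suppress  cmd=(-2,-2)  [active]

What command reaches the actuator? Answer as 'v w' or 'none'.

-2 -2

layer 0 (back_away) active — direct: (1, 0)
layer 1 (halt) idle — unchanged: (1, 0)
layer 2 (phototaxis) active — inhibits: none
layer 3 (cruise) idle — unchanged: none
layer 4 (escape) active — suppresses: (-2, -2)
→ actuator (-2, -2)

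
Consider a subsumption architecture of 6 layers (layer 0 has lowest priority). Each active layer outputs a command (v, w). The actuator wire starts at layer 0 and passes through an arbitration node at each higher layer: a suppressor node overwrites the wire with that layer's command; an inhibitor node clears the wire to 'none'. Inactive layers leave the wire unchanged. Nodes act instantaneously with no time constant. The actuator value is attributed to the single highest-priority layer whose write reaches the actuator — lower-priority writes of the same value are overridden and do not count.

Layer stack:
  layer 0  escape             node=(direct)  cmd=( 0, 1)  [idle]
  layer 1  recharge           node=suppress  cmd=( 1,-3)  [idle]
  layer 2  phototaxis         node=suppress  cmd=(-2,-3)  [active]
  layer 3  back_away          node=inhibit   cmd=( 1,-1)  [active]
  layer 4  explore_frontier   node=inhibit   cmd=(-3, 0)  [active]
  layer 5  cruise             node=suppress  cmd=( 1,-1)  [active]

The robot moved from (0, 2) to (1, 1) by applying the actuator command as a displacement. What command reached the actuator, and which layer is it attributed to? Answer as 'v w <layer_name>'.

1 -1 cruise

displacement = (1, 1) − (0, 2) = (1, -1)
L0 escape: idle → wire = none
L1 recharge: idle → wire stays none
L2 phototaxis: active, suppressor → wire = (-2, -3)
L3 back_away: active, inhibitor → wire = none
L4 explore_frontier: active, inhibitor → wire = none
L5 cruise: active, suppressor → wire = (1, -1)
actuator = (1, -1) — from layer 5 (cruise)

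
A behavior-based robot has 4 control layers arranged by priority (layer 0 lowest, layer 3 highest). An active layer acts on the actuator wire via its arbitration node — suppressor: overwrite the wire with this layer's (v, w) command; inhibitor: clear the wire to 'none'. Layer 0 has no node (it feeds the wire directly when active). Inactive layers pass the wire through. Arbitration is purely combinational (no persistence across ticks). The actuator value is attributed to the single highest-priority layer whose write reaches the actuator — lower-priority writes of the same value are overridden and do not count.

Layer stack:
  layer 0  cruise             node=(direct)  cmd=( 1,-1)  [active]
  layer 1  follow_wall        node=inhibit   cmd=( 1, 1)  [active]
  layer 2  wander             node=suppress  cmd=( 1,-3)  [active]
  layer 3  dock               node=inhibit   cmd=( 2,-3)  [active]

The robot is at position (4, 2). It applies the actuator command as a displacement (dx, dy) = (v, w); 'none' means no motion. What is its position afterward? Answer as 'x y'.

L0 cruise: active, feeds wire = (1, -1)
L1 follow_wall: active, inhibitor → wire = none
L2 wander: active, suppressor → wire = (1, -3)
L3 dock: active, inhibitor → wire = none
actuator = none
position: (4, 2) + none = (4, 2)

4 2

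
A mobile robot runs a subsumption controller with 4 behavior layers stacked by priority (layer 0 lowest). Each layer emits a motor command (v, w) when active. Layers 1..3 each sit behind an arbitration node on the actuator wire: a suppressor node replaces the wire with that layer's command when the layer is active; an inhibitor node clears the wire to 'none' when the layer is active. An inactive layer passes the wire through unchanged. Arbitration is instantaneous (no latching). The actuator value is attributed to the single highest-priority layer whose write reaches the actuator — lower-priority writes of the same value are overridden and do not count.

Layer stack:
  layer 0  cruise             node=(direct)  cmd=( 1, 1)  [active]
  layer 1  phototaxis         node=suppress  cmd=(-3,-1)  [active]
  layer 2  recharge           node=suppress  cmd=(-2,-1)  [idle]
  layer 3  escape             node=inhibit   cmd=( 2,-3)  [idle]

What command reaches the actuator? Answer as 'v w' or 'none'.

-3 -1

L0 cruise: active, feeds wire = (1, 1)
L1 phototaxis: active, suppressor → wire = (-3, -1)
L2 recharge: idle → wire stays (-3, -1)
L3 escape: idle → wire stays (-3, -1)
actuator = (-3, -1)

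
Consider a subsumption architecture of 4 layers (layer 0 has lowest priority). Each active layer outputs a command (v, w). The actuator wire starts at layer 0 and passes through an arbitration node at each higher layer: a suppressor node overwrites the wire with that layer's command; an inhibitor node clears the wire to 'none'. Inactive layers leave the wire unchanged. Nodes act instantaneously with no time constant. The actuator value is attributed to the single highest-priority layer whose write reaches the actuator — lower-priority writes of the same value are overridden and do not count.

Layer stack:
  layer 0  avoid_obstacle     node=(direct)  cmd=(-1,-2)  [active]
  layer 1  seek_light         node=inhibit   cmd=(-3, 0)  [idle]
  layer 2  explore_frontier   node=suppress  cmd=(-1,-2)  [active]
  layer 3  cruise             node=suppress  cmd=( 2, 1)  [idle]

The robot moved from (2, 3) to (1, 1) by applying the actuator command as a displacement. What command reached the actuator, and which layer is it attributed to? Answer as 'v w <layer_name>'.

displacement = (1, 1) − (2, 3) = (-1, -2)
layer 0 (avoid_obstacle) active — direct: (-1, -2)
layer 1 (seek_light) idle — unchanged: (-1, -2)
layer 2 (explore_frontier) active — suppresses: (-1, -2)
layer 3 (cruise) idle — unchanged: (-1, -2)
→ actuator (-1, -2) — from layer 2 (explore_frontier)

-1 -2 explore_frontier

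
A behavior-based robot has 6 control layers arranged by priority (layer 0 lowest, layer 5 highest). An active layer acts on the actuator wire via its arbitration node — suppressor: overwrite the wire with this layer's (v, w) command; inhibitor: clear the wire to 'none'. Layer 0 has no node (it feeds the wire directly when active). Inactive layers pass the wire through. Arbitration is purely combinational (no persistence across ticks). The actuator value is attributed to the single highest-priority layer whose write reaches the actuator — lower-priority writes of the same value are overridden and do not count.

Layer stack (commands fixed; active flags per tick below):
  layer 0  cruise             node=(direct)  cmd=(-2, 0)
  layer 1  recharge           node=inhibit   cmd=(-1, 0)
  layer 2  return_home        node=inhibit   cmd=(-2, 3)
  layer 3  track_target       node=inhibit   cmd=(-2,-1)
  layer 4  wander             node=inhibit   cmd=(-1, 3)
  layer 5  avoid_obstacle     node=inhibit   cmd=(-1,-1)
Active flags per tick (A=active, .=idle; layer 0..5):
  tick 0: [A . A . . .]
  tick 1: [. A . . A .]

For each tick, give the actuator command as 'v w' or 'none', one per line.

tick 0:
  [0] cruise on; wire := (-2, 0)
  [1] recharge off; pass (-2, 0)
  [2] return_home on (inhibit); wire := none
  [3] track_target off; pass none
  [4] wander off; pass none
  [5] avoid_obstacle off; pass none
  output none
tick 1:
  [0] cruise off; wire := none
  [1] recharge on (inhibit); wire := none
  [2] return_home off; pass none
  [3] track_target off; pass none
  [4] wander on (inhibit); wire := none
  [5] avoid_obstacle off; pass none
  output none

none
none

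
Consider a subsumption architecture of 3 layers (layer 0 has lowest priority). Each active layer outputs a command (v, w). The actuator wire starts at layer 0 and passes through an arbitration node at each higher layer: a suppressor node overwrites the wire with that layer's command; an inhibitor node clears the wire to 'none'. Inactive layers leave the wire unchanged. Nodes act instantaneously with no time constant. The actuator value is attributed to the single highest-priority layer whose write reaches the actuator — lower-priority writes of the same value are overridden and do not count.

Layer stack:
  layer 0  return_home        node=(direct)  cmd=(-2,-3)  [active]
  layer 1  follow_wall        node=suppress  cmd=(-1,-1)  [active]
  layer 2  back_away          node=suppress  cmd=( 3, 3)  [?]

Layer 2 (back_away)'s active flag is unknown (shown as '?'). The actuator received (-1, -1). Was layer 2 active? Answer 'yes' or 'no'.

If layer 2 is active=yes:
  actuator would be (3, 3)
If layer 2 is active=no:
  actuator would be (-1, -1)
Observed (-1, -1), so layer 2 was idle.

no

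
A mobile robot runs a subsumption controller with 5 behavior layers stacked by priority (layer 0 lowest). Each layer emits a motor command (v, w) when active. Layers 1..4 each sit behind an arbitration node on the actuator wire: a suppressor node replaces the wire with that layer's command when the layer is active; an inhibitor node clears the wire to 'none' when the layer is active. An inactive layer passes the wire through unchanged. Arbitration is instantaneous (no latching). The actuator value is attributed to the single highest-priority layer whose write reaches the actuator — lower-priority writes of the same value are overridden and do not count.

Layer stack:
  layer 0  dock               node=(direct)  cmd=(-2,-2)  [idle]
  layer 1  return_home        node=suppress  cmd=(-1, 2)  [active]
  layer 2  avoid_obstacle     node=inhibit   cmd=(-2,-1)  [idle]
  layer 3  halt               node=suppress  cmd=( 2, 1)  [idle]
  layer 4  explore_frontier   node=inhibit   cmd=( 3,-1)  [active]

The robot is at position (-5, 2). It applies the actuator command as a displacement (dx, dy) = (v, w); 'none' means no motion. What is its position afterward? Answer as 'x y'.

layer 0 (dock) idle — none
layer 1 (return_home) active — suppresses: (-1, 2)
layer 2 (avoid_obstacle) idle — unchanged: (-1, 2)
layer 3 (halt) idle — unchanged: (-1, 2)
layer 4 (explore_frontier) active — inhibits: none
→ actuator none
position: (-5, 2) + none = (-5, 2)

-5 2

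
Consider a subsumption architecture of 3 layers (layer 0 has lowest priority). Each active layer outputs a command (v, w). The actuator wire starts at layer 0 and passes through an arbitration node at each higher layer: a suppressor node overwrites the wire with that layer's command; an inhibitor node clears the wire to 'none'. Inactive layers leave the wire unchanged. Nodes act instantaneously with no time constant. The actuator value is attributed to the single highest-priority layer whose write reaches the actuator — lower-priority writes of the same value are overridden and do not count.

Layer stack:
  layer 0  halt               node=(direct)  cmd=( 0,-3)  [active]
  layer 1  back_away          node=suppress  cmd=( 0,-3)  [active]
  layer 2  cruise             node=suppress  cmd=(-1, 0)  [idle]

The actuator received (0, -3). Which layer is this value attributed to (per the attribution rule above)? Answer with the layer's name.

back_away

[0] halt on; wire := (0, -3)
[1] back_away on (suppress); wire := (0, -3)
[2] cruise off; pass (0, -3)
output (0, -3)
last writer: layer 1 = back_away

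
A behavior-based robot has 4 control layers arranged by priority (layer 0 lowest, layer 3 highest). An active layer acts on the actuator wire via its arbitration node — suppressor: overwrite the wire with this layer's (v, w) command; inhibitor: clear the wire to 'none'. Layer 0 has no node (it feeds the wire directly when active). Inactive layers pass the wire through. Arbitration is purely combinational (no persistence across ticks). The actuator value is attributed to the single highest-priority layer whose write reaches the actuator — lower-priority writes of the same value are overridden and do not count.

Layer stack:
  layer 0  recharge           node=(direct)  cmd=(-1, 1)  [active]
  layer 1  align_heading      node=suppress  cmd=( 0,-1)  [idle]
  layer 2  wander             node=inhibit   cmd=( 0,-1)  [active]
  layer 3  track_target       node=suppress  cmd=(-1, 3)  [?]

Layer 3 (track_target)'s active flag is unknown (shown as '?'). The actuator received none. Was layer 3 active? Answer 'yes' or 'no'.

no

If layer 3 is active=yes:
  actuator would be (-1, 3)
If layer 3 is active=no:
  actuator would be none
Observed none, so layer 3 was idle.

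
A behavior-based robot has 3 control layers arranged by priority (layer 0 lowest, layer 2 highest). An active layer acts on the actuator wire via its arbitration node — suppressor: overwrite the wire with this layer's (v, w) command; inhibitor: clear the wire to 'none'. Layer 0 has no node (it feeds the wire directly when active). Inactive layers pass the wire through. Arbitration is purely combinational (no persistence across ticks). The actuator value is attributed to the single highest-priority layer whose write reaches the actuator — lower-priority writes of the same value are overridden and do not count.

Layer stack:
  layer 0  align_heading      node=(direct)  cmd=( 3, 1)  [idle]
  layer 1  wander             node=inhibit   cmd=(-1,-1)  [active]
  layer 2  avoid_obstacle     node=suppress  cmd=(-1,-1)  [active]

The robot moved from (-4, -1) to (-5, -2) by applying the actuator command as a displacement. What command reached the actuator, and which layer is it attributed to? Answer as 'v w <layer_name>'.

-1 -1 avoid_obstacle

displacement = (-5, -2) − (-4, -1) = (-1, -1)
L0 align_heading: idle → wire = none
L1 wander: active, inhibitor → wire = none
L2 avoid_obstacle: active, suppressor → wire = (-1, -1)
actuator = (-1, -1) — from layer 2 (avoid_obstacle)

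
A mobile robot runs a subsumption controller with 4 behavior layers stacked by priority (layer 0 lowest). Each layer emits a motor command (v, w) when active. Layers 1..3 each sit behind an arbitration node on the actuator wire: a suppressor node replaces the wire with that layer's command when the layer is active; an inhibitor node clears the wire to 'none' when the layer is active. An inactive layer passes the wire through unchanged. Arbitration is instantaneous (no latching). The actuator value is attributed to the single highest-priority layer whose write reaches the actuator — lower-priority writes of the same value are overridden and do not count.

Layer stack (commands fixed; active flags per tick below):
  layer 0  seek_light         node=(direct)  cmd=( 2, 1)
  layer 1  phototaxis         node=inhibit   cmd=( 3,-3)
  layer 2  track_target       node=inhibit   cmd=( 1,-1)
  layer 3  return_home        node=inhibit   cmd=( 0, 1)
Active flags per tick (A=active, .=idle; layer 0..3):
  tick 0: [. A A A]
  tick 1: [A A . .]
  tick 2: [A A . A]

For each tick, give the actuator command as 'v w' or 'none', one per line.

tick 0:
  [0] seek_light off; wire := none
  [1] phototaxis on (inhibit); wire := none
  [2] track_target on (inhibit); wire := none
  [3] return_home on (inhibit); wire := none
  output none
tick 1:
  [0] seek_light on; wire := (2, 1)
  [1] phototaxis on (inhibit); wire := none
  [2] track_target off; pass none
  [3] return_home off; pass none
  output none
tick 2:
  [0] seek_light on; wire := (2, 1)
  [1] phototaxis on (inhibit); wire := none
  [2] track_target off; pass none
  [3] return_home on (inhibit); wire := none
  output none

none
none
none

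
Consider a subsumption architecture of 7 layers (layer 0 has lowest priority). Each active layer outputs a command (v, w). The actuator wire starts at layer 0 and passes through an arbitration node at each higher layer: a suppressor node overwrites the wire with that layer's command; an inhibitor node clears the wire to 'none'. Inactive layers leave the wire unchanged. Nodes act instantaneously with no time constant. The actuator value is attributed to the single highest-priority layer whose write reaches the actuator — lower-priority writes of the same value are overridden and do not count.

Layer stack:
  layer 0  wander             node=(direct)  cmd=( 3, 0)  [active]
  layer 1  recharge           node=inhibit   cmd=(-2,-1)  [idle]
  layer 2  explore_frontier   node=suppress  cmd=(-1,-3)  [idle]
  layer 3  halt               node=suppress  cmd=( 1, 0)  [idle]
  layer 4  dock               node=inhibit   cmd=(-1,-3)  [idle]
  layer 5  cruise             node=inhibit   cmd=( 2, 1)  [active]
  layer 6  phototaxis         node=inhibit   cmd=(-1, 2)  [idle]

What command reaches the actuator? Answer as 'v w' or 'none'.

L0 wander: active, feeds wire = (3, 0)
L1 recharge: idle → wire stays (3, 0)
L2 explore_frontier: idle → wire stays (3, 0)
L3 halt: idle → wire stays (3, 0)
L4 dock: idle → wire stays (3, 0)
L5 cruise: active, inhibitor → wire = none
L6 phototaxis: idle → wire stays none
actuator = none

none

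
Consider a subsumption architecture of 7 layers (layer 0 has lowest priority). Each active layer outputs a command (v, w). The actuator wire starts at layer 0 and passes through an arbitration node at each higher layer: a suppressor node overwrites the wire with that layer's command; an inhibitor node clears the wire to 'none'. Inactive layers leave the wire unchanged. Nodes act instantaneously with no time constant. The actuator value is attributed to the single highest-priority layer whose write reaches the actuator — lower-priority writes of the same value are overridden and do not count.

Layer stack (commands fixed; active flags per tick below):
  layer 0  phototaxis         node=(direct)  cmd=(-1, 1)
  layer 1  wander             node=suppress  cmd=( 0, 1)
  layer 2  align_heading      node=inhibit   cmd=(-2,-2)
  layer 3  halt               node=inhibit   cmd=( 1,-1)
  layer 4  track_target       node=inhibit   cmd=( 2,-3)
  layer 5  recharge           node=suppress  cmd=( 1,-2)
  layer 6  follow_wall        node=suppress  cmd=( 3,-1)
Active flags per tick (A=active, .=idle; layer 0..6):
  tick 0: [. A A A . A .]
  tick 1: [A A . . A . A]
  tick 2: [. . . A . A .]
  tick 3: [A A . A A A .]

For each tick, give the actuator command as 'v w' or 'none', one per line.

tick 0:
  [0] phototaxis off; wire := none
  [1] wander on (suppress); wire := (0, 1)
  [2] align_heading on (inhibit); wire := none
  [3] halt on (inhibit); wire := none
  [4] track_target off; pass none
  [5] recharge on (suppress); wire := (1, -2)
  [6] follow_wall off; pass (1, -2)
  output (1, -2)
tick 1:
  [0] phototaxis on; wire := (-1, 1)
  [1] wander on (suppress); wire := (0, 1)
  [2] align_heading off; pass (0, 1)
  [3] halt off; pass (0, 1)
  [4] track_target on (inhibit); wire := none
  [5] recharge off; pass none
  [6] follow_wall on (suppress); wire := (3, -1)
  output (3, -1)
tick 2:
  [0] phototaxis off; wire := none
  [1] wander off; pass none
  [2] align_heading off; pass none
  [3] halt on (inhibit); wire := none
  [4] track_target off; pass none
  [5] recharge on (suppress); wire := (1, -2)
  [6] follow_wall off; pass (1, -2)
  output (1, -2)
tick 3:
  [0] phototaxis on; wire := (-1, 1)
  [1] wander on (suppress); wire := (0, 1)
  [2] align_heading off; pass (0, 1)
  [3] halt on (inhibit); wire := none
  [4] track_target on (inhibit); wire := none
  [5] recharge on (suppress); wire := (1, -2)
  [6] follow_wall off; pass (1, -2)
  output (1, -2)

1 -2
3 -1
1 -2
1 -2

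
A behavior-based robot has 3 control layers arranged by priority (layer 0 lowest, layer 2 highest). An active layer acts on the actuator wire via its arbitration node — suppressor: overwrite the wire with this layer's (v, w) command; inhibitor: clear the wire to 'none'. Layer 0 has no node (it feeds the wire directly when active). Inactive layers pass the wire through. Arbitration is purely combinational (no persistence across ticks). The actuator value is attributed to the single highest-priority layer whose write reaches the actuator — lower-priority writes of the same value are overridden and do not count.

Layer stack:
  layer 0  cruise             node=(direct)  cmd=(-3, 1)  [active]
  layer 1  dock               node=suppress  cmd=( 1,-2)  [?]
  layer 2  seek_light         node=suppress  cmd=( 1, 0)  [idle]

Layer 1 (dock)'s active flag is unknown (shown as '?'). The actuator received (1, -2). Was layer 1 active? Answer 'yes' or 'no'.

yes

If layer 1 is active=yes:
  actuator would be (1, -2)
If layer 1 is active=no:
  actuator would be (-3, 1)
Observed (1, -2), so layer 1 was active.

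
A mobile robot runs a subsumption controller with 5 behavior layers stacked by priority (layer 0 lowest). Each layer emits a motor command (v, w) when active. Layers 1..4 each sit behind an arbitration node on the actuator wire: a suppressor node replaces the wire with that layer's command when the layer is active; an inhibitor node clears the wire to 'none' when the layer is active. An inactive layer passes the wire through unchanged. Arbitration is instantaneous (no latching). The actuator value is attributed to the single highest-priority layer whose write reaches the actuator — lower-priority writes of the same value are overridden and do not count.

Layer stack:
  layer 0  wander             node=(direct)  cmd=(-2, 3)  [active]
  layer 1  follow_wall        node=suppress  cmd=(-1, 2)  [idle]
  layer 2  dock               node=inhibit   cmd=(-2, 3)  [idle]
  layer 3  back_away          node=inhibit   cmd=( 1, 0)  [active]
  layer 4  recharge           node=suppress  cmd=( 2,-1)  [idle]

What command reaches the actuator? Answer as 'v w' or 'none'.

[0] wander on; wire := (-2, 3)
[1] follow_wall off; pass (-2, 3)
[2] dock off; pass (-2, 3)
[3] back_away on (inhibit); wire := none
[4] recharge off; pass none
output none

none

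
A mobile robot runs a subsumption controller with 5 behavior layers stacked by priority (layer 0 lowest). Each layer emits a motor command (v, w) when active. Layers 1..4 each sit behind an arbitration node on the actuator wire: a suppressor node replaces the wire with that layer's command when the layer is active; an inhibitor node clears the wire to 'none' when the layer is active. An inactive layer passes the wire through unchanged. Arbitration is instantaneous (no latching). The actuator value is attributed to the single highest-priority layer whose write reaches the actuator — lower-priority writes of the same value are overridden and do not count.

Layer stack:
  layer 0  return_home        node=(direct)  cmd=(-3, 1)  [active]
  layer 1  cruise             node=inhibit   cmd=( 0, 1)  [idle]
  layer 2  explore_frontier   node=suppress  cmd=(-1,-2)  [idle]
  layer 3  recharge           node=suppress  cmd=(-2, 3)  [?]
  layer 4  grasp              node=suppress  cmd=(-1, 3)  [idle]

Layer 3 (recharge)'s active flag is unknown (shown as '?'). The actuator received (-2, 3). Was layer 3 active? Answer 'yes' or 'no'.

yes

If layer 3 is active=yes:
  actuator would be (-2, 3)
If layer 3 is active=no:
  actuator would be (-3, 1)
Observed (-2, 3), so layer 3 was active.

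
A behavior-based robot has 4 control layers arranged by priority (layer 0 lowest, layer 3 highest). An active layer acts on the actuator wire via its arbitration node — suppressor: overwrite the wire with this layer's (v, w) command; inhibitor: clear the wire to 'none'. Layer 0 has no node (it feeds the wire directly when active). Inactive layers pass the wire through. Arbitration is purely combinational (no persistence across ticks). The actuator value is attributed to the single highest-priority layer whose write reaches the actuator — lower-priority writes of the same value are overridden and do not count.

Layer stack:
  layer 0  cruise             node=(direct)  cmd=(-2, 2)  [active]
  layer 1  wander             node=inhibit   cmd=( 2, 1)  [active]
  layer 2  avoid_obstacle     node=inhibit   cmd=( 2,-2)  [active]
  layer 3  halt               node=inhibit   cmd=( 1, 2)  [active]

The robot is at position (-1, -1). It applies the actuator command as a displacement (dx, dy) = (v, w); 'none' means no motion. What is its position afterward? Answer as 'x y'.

-1 -1

layer 0 (cruise) active — direct: (-2, 2)
layer 1 (wander) active — inhibits: none
layer 2 (avoid_obstacle) active — inhibits: none
layer 3 (halt) active — inhibits: none
→ actuator none
position: (-1, -1) + none = (-1, -1)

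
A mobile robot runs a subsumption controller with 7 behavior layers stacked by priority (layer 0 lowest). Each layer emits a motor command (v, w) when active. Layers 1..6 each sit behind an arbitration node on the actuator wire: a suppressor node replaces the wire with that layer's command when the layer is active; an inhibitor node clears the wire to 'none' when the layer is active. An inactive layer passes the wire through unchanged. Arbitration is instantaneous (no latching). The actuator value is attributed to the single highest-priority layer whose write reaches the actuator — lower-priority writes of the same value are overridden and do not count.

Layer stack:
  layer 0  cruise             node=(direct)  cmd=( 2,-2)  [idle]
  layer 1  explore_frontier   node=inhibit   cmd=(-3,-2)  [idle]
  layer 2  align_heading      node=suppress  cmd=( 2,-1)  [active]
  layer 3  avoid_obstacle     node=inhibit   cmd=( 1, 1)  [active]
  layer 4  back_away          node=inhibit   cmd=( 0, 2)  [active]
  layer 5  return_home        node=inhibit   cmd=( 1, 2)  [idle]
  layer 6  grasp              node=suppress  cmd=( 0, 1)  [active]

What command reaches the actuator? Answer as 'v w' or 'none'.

layer 0 (cruise) idle — none
layer 1 (explore_frontier) idle — unchanged: none
layer 2 (align_heading) active — suppresses: (2, -1)
layer 3 (avoid_obstacle) active — inhibits: none
layer 4 (back_away) active — inhibits: none
layer 5 (return_home) idle — unchanged: none
layer 6 (grasp) active — suppresses: (0, 1)
→ actuator (0, 1)

0 1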